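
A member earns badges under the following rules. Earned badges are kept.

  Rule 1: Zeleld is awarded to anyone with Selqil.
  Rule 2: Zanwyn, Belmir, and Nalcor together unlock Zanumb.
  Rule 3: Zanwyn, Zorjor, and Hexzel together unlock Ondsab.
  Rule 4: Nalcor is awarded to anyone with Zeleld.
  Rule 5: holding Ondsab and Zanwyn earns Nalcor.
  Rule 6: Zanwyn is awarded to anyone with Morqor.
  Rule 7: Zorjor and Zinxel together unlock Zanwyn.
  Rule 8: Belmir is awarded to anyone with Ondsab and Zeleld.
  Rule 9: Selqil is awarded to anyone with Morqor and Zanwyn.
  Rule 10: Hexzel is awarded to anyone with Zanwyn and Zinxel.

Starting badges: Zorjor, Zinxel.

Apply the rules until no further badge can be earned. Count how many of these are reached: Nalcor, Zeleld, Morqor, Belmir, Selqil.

With Zorjor and Zinxel, Zanwyn is earned (Rule 7).
With Zanwyn and Zinxel, Hexzel is earned (Rule 10).
With Zanwyn, Zorjor, and Hexzel, Ondsab is earned (Rule 3).
With Ondsab and Zanwyn, Nalcor is earned (Rule 5).
Nalcor: reached.
Zeleld would need Selqil (Rule 1), but Selqil is never earned.
No rule produces Morqor, and it is not given.
Belmir would need Ondsab and Zeleld (Rule 8), but Zeleld is never earned.
Selqil would need Morqor and Zanwyn (Rule 9), but Morqor is never earned.
Reached: Nalcor — 1 of the 5.

1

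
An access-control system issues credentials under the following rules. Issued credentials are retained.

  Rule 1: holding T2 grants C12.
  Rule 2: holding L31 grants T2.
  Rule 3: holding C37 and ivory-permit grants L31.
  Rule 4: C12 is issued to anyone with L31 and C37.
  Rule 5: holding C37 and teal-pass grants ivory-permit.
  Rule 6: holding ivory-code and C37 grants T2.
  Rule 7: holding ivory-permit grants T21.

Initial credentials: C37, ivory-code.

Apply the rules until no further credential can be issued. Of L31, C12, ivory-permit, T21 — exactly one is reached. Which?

Holding ivory-code and C37 grants T2 (Rule 6).
Holding T2 grants C12 (Rule 1).
ivory-permit would need C37 and teal-pass (Rule 5), but teal-pass is never granted. T21 would need ivory-permit (Rule 7), but ivory-permit is never granted. L31 would need C37 and ivory-permit (Rule 3), but ivory-permit is never granted.

C12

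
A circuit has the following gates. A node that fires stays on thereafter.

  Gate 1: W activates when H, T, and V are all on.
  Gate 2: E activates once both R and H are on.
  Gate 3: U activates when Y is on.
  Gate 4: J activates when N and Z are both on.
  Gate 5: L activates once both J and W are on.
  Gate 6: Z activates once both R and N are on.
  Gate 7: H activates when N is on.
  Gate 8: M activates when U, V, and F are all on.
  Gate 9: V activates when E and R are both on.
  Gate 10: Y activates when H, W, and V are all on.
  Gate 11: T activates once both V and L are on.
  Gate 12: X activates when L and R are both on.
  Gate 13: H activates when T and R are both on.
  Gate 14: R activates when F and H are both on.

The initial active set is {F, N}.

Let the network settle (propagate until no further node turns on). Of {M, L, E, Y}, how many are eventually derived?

1

N is on, so H activates (Gate 7).
Gate 14: F and H on → R on.
R and H are on, so E activates (Gate 2).
M would need U, V, and F (Gate 8), but U never turns on.
L would need J and W (Gate 5), but W never turns on.
E: reached.
Y would need H, W, and V (Gate 10), but W never turns on.
Reached: E — 1 of the 4.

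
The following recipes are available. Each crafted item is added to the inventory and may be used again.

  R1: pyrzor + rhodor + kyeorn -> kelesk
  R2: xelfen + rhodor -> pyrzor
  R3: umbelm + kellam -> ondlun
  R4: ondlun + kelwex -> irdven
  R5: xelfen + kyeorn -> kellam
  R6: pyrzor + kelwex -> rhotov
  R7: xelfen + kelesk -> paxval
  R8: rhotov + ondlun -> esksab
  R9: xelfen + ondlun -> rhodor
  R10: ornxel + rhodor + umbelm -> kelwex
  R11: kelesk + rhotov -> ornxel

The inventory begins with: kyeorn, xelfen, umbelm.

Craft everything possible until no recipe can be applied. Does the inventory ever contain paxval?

Using R5, xelfen and kyeorn make kellam.
Using R3, umbelm and kellam make ondlun.
xelfen + ondlun -> rhodor (R9).
Using R2, xelfen and rhodor make pyrzor.
Using R1, pyrzor, rhodor, and kyeorn make kelesk.
xelfen + kelesk -> paxval (R7).

Yes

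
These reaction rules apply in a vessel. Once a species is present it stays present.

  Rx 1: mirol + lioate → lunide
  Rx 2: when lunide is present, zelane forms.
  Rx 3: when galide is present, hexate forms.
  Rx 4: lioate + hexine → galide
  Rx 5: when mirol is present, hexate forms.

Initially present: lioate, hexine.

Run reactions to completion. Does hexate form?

lioate and hexine present → galide forms (Rx 4).
galide present → hexate forms (Rx 3).

Yes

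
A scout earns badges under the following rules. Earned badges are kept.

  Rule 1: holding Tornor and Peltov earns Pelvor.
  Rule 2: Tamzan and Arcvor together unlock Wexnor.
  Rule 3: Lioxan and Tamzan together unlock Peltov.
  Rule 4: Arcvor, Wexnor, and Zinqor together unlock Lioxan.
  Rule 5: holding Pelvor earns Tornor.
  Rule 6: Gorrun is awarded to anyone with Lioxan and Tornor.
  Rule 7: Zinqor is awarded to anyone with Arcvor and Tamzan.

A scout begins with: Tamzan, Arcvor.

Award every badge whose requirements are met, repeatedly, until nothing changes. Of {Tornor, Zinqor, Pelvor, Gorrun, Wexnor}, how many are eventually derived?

With Tamzan and Arcvor, Wexnor is earned (Rule 2).
With Arcvor and Tamzan, Zinqor is earned (Rule 7).
Tornor would need Pelvor (Rule 5), but Pelvor is never earned.
Zinqor: reached.
Pelvor would need Tornor and Peltov (Rule 1), but Tornor is never earned.
Gorrun would need Lioxan and Tornor (Rule 6), but Tornor is never earned.
Wexnor: reached.
Reached: Zinqor and Wexnor — 2 of the 5.

2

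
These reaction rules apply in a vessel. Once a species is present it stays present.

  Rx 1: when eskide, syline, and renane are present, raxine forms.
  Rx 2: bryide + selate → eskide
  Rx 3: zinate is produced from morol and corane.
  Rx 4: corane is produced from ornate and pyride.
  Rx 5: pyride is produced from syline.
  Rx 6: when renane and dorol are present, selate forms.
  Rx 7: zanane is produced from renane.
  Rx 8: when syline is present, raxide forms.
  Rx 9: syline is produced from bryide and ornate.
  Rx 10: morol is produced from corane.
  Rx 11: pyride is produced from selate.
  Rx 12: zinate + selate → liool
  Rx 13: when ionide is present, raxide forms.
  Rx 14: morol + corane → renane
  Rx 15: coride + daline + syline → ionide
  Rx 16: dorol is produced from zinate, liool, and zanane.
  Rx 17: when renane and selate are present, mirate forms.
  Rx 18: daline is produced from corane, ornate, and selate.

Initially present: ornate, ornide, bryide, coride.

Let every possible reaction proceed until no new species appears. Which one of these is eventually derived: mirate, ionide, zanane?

bryide and ornate present → syline forms (Rx 9).
syline present → pyride forms (Rx 5).
ornate and pyride present → corane forms (Rx 4).
corane present → morol forms (Rx 10).
morol and corane present → renane forms (Rx 14).
renane present → zanane forms (Rx 7).
mirate would need renane and selate (Rx 17), but selate never forms. ionide would need coride, daline, and syline (Rx 15), but daline never forms.

zanane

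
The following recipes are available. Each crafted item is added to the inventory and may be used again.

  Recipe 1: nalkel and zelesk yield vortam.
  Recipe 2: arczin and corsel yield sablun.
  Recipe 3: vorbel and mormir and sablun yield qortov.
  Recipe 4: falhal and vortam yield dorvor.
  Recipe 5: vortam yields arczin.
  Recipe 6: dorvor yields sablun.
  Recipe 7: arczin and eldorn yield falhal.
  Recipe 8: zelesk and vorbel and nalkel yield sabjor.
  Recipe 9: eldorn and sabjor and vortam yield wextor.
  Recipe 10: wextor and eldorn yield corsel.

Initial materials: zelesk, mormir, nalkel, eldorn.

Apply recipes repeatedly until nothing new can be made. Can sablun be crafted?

Yes

nalkel and zelesk → vortam (Recipe 1).
Using Recipe 5, vortam makes arczin.
Using Recipe 7, arczin and eldorn make falhal.
falhal and vortam → dorvor (Recipe 4).
dorvor → sablun (Recipe 6).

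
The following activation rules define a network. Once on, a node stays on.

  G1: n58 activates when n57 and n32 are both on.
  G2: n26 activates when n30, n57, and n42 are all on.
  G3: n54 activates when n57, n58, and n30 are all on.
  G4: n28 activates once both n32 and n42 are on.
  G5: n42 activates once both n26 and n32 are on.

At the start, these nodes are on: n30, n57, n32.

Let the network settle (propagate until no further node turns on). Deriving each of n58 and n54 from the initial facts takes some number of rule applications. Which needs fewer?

n58

n58: G1: n57 and n32 on → n58 on. [1 rule application]
n54: n57 and n32 are on, so n58 activates (G1). n57, n58, and n30 are on, so n54 activates (G3). [2 rule applications]
n58 needs fewer.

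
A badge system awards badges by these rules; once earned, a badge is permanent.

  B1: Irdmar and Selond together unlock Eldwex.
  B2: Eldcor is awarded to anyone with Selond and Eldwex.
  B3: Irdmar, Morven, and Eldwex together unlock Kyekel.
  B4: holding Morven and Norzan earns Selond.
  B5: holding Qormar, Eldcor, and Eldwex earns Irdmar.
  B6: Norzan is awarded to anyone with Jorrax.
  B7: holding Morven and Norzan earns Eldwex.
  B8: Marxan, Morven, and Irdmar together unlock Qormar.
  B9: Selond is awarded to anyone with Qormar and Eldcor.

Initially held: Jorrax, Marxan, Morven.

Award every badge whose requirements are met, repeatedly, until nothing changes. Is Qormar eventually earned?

No

Qormar would need Marxan, Morven, and Irdmar (B8), but Irdmar is never earned.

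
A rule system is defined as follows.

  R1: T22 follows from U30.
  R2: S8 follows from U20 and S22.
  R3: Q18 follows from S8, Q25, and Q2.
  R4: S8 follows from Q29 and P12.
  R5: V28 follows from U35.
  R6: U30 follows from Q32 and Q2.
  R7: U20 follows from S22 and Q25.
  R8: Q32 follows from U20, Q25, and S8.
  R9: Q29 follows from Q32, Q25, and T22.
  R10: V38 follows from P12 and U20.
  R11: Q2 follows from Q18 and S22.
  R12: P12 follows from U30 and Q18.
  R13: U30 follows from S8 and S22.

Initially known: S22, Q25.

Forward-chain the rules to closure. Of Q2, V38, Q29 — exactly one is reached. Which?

From S22 and Q25, R7 gives U20.
U20 and S22 hold, so S8 follows (R2).
From S8 and S22, R13 gives U30.
U20, Q25, and S8 hold, so Q32 follows (R8).
U30 holds, so T22 follows (R1).
From Q32, Q25, and T22, R9 gives Q29.
Q2 would need Q18 and S22 (R11), but Q18 is never established. V38 would need P12 and U20 (R10), but P12 is never established.

Q29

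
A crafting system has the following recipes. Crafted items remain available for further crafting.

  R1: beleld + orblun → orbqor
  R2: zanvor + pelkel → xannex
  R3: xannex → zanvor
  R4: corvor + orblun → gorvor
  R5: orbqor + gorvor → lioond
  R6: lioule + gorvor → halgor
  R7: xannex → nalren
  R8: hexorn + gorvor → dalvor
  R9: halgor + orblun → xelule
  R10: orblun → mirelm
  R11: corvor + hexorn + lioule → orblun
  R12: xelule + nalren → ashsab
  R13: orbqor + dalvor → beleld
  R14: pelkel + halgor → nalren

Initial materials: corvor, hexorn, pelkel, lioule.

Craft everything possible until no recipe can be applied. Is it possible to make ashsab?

Yes

Using R11, corvor, hexorn, and lioule make orblun.
Using R4, corvor and orblun make gorvor.
lioule + gorvor → halgor (R6).
pelkel + halgor → nalren (R14).
Using R9, halgor and orblun make xelule.
xelule + nalren → ashsab (R12).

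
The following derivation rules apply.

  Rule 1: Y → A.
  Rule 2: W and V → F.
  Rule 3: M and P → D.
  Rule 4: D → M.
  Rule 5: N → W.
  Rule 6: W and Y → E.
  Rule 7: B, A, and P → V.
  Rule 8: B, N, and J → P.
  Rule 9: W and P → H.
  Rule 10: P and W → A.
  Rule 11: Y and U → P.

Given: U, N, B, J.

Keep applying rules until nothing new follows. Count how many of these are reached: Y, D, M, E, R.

No rule produces Y, and it is not given.
D would need M and P (Rule 3), but M is never established.
M would need D (Rule 4), but D is never established.
E would need W and Y (Rule 6), but Y is never established.
No rule produces R, and it is not given.
None of the 5 are reached.

0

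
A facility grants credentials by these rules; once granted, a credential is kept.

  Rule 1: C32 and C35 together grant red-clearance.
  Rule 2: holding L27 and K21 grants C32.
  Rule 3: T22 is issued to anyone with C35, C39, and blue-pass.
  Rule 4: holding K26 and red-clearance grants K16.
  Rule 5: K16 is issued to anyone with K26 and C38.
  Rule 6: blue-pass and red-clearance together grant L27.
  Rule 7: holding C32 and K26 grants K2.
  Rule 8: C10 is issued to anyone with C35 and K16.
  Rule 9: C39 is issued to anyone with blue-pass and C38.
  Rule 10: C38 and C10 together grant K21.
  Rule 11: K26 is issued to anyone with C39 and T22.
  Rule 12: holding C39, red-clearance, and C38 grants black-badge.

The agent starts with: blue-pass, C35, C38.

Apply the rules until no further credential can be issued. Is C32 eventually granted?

No

C32 would need L27 and K21 (Rule 2), but L27 is never granted.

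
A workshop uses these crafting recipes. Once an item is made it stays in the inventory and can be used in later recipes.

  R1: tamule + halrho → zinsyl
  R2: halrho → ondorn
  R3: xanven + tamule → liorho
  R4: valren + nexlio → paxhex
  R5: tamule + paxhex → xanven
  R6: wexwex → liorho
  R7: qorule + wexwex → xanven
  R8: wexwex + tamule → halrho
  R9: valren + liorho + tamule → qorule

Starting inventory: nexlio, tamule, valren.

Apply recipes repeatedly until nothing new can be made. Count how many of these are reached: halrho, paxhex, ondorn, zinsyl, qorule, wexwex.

valren + nexlio → paxhex (R4).
tamule + paxhex → xanven (R5).
Using R3, xanven and tamule make liorho.
valren + liorho + tamule → qorule (R9).
halrho would need wexwex and tamule (R8), but wexwex is never obtained.
paxhex: reached.
ondorn would need halrho (R2), but halrho is never obtained.
zinsyl would need tamule and halrho (R1), but halrho is never obtained.
qorule: reached.
No rule produces wexwex, and it is not given.
Reached: paxhex and qorule — 2 of the 6.

2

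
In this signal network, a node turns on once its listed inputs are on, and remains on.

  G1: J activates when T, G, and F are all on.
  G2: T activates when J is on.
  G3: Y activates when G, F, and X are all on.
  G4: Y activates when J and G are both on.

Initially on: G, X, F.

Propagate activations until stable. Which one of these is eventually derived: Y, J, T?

Y

G3: G, F, and X on → Y on.
T would need J (G2), but J never turns on. J would need T, G, and F (G1), but T never turns on.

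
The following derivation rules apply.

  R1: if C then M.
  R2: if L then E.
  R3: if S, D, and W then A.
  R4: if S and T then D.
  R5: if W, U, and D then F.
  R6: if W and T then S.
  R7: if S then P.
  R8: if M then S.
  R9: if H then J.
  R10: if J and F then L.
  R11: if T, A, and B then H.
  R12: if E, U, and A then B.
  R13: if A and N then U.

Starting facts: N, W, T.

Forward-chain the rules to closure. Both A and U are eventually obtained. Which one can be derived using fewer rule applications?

A: W and T hold, so S follows (R6). From S and T, R4 gives D. From S, D, and W, R3 gives A. [3 rule applications]
U: From W and T, R6 gives S. S and T hold, so D follows (R4). From S, D, and W, R3 gives A. A and N hold, so U follows (R13). [4 rule applications]
A needs fewer.

A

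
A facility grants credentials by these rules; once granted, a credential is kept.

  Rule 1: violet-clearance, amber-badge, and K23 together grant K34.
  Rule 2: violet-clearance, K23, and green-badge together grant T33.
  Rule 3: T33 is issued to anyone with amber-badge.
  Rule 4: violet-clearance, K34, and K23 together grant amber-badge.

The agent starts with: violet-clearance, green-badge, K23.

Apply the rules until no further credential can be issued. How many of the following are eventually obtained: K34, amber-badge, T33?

1

Holding violet-clearance, K23, and green-badge grants T33 (Rule 2).
K34 would need violet-clearance, amber-badge, and K23 (Rule 1), but amber-badge is never granted.
amber-badge would need violet-clearance, K34, and K23 (Rule 4), but K34 is never granted.
T33: reached.
Reached: T33 — 1 of the 3.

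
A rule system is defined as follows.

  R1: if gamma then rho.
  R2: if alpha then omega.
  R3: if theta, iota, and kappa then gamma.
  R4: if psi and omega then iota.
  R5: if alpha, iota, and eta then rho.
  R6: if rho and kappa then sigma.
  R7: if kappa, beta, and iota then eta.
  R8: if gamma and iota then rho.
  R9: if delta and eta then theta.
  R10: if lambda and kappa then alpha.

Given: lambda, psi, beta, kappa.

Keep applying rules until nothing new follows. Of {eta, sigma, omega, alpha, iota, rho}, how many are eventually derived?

6

lambda and kappa hold, so alpha follows (R10).
alpha holds, so omega follows (R2).
psi and omega hold, so iota follows (R4).
From kappa, beta, and iota, R7 gives eta.
alpha, iota, and eta hold, so rho follows (R5).
From rho and kappa, R6 gives sigma.
eta: reached.
sigma: reached.
omega: reached.
alpha: reached.
iota: reached.
rho: reached.
All 6 are reached.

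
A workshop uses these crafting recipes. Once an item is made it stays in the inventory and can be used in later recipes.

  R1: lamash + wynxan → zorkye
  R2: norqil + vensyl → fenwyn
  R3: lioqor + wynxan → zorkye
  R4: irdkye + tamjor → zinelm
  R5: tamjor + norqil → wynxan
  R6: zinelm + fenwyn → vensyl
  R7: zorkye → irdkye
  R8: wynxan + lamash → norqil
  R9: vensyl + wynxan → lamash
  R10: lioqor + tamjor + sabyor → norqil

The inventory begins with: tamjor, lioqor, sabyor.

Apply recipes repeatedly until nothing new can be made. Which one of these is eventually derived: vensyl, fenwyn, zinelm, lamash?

lioqor + tamjor + sabyor → norqil (R10).
tamjor + norqil → wynxan (R5).
Using R3, lioqor and wynxan make zorkye.
zorkye → irdkye (R7).
Using R4, irdkye and tamjor make zinelm.
fenwyn would need norqil and vensyl (R2), but vensyl is never obtained. lamash would need vensyl and wynxan (R9), but vensyl is never obtained. vensyl would need zinelm and fenwyn (R6), but fenwyn is never obtained.

zinelm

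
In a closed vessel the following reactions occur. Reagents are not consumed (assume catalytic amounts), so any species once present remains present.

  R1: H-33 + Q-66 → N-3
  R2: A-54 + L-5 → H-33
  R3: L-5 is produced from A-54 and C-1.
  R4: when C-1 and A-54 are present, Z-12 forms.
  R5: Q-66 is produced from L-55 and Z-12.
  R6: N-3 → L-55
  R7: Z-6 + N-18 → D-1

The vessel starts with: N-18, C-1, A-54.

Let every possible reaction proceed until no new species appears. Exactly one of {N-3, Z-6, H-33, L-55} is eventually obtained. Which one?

A-54 and C-1 present → L-5 forms (R3).
A-54 and L-5 present → H-33 forms (R2).
No rule produces Z-6, and it is not given. L-55 would need N-3 (R6), but N-3 never forms. N-3 would need H-33 and Q-66 (R1), but Q-66 never forms.

H-33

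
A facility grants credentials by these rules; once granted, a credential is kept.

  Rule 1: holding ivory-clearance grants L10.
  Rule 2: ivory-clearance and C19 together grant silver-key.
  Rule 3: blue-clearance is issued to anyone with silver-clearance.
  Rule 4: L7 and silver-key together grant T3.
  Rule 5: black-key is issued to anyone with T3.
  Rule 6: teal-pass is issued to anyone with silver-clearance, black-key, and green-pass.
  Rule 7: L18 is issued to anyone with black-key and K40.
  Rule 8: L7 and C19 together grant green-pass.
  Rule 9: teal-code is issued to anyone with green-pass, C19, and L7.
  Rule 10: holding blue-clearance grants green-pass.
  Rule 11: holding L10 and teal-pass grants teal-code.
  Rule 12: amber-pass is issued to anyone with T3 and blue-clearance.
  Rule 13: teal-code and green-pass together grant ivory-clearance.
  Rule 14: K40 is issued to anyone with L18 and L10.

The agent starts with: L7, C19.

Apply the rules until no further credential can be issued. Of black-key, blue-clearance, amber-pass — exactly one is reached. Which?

Holding L7 and C19 grants green-pass (Rule 8).
Holding green-pass, C19, and L7 grants teal-code (Rule 9).
Holding teal-code and green-pass grants ivory-clearance (Rule 13).
Holding ivory-clearance and C19 grants silver-key (Rule 2).
Holding L7 and silver-key grants T3 (Rule 4).
Holding T3 grants black-key (Rule 5).
blue-clearance would need silver-clearance (Rule 3), but silver-clearance is never granted. amber-pass would need T3 and blue-clearance (Rule 12), but blue-clearance is never granted.

black-key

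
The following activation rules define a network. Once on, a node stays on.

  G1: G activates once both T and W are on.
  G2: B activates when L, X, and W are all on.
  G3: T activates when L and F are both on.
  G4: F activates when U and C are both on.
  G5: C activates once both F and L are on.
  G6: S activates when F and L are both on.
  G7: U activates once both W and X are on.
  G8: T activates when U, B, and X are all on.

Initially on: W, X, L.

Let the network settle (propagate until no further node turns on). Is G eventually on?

G2: L, X, and W on → B on.
W and X are on, so U activates (G7).
U, B, and X are on, so T activates (G8).
G1: T and W on → G on.

Yes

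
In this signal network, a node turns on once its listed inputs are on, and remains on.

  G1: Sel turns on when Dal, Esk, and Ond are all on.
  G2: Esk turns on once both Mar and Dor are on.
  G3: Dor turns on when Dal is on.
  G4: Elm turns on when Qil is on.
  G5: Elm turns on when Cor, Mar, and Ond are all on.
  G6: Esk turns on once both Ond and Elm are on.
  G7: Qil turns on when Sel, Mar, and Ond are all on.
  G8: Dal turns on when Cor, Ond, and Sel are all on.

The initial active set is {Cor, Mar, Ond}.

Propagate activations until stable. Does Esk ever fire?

Cor, Mar, and Ond are on, so Elm turns on (G5).
Ond and Elm are on, so Esk turns on (G6).

Yes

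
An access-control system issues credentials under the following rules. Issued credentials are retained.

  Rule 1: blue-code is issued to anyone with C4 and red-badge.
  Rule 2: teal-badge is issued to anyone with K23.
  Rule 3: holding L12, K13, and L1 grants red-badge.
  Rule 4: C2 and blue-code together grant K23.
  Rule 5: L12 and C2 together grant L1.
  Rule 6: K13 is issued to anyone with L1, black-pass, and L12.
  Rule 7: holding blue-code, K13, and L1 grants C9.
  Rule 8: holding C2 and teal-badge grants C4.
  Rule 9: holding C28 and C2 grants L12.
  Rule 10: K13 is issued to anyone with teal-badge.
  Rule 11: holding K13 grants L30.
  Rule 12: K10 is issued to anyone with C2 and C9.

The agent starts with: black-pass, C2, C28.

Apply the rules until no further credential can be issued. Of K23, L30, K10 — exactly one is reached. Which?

Holding C28 and C2 grants L12 (Rule 9).
Holding L12 and C2 grants L1 (Rule 5).
Holding L1, black-pass, and L12 grants K13 (Rule 6).
Holding K13 grants L30 (Rule 11).
K23 would need C2 and blue-code (Rule 4), but blue-code is never granted. K10 would need C2 and C9 (Rule 12), but C9 is never granted.

L30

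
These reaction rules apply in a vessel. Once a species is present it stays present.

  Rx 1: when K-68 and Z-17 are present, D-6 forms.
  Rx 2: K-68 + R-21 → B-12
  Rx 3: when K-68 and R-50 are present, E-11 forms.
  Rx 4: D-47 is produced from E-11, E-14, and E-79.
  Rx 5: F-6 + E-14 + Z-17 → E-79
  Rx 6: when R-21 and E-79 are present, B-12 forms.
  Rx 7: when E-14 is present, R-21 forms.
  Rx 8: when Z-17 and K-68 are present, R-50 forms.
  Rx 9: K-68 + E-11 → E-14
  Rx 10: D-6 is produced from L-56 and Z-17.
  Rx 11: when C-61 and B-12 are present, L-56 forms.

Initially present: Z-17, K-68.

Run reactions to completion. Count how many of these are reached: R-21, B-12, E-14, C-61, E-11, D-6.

K-68 and Z-17 present → D-6 forms (Rx 1).
Z-17 and K-68 present → R-50 forms (Rx 8).
K-68 and R-50 present → E-11 forms (Rx 3).
K-68 and E-11 present → E-14 forms (Rx 9).
E-14 present → R-21 forms (Rx 7).
K-68 and R-21 present → B-12 forms (Rx 2).
R-21: reached.
B-12: reached.
E-14: reached.
No rule produces C-61, and it is not given.
E-11: reached.
D-6: reached.
Reached: R-21, B-12, E-14, E-11, and D-6 — 5 of the 6.

5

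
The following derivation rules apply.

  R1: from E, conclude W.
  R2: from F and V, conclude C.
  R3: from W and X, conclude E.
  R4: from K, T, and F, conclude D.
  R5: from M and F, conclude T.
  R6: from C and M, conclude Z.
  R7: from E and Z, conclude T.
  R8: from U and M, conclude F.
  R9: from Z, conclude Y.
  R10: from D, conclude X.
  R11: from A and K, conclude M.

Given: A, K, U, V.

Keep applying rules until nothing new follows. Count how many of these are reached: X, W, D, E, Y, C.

4

A and K hold, so M follows (R11).
From U and M, R8 gives F.
M and F hold, so T follows (R5).
F and V hold, so C follows (R2).
K, T, and F hold, so D follows (R4).
C and M hold, so Z follows (R6).
D holds, so X follows (R10).
From Z, R9 gives Y.
X: reached.
W would need E (R1), but E is never established.
D: reached.
E would need W and X (R3), but W is never established.
Y: reached.
C: reached.
Reached: X, D, Y, and C — 4 of the 6.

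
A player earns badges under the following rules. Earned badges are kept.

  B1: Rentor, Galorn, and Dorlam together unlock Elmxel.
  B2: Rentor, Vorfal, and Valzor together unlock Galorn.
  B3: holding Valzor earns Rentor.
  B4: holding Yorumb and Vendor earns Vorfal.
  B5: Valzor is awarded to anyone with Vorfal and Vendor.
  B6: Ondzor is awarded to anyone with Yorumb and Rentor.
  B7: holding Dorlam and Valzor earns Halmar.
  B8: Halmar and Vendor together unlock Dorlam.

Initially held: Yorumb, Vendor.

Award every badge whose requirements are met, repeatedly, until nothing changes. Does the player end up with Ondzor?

With Yorumb and Vendor, Vorfal is earned (B4).
With Vorfal and Vendor, Valzor is earned (B5).
With Valzor, Rentor is earned (B3).
With Yorumb and Rentor, Ondzor is earned (B6).

Yes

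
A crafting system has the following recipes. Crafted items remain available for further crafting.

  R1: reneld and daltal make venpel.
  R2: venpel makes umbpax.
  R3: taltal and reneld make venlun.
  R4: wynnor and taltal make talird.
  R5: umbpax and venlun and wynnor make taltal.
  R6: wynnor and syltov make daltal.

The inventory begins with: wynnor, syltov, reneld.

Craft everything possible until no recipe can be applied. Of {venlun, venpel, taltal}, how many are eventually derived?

1

Using R6, wynnor and syltov make daltal.
reneld and daltal → venpel (R1).
venlun would need taltal and reneld (R3), but taltal is never obtained.
venpel: reached.
taltal would need umbpax, venlun, and wynnor (R5), but venlun is never obtained.
Reached: venpel — 1 of the 3.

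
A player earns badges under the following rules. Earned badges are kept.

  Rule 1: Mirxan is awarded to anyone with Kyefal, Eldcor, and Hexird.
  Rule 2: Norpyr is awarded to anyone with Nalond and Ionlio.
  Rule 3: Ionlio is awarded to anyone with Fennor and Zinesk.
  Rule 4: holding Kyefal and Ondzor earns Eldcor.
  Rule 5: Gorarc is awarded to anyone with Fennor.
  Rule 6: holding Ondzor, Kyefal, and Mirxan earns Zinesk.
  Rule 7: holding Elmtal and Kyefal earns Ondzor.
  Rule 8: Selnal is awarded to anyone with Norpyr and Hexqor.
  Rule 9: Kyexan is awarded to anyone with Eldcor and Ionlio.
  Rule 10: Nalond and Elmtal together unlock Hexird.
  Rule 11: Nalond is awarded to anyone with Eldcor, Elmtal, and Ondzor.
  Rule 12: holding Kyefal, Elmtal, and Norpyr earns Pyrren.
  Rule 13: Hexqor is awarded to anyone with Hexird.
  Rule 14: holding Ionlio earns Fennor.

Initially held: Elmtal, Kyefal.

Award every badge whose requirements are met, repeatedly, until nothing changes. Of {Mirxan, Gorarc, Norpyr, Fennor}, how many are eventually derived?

1

With Elmtal and Kyefal, Ondzor is earned (Rule 7).
With Kyefal and Ondzor, Eldcor is earned (Rule 4).
With Eldcor, Elmtal, and Ondzor, Nalond is earned (Rule 11).
With Nalond and Elmtal, Hexird is earned (Rule 10).
With Kyefal, Eldcor, and Hexird, Mirxan is earned (Rule 1).
Mirxan: reached.
Gorarc would need Fennor (Rule 5), but Fennor is never earned.
Norpyr would need Nalond and Ionlio (Rule 2), but Ionlio is never earned.
Fennor would need Ionlio (Rule 14), but Ionlio is never earned.
Reached: Mirxan — 1 of the 4.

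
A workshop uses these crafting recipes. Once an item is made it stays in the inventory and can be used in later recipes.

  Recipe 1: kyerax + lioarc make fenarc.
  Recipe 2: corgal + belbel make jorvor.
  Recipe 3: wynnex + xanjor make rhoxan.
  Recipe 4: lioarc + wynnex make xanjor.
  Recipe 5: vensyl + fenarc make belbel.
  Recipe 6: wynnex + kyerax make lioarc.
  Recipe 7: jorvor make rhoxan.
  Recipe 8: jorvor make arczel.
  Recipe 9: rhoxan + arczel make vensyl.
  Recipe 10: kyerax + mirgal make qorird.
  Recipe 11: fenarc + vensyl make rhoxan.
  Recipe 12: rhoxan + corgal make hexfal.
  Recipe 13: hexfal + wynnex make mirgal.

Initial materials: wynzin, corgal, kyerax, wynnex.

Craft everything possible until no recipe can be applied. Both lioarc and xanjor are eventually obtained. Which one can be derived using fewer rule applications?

lioarc: wynnex + kyerax → lioarc (Recipe 6). [1 rule application]
xanjor: Using Recipe 6, wynnex and kyerax make lioarc. lioarc + wynnex → xanjor (Recipe 4). [2 rule applications]
lioarc needs fewer.

lioarc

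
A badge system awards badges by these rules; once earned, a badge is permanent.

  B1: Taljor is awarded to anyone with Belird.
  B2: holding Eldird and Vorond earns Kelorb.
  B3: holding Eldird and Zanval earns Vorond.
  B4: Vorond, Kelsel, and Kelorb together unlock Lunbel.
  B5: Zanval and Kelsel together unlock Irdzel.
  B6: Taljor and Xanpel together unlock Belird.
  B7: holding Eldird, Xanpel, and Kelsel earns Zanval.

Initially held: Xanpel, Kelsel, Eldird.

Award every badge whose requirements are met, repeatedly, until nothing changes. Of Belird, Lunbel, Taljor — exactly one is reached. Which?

With Eldird, Xanpel, and Kelsel, Zanval is earned (B7).
With Eldird and Zanval, Vorond is earned (B3).
With Eldird and Vorond, Kelorb is earned (B2).
With Vorond, Kelsel, and Kelorb, Lunbel is earned (B4).
Taljor would need Belird (B1), but Belird is never earned. Belird would need Taljor and Xanpel (B6), but Taljor is never earned.

Lunbel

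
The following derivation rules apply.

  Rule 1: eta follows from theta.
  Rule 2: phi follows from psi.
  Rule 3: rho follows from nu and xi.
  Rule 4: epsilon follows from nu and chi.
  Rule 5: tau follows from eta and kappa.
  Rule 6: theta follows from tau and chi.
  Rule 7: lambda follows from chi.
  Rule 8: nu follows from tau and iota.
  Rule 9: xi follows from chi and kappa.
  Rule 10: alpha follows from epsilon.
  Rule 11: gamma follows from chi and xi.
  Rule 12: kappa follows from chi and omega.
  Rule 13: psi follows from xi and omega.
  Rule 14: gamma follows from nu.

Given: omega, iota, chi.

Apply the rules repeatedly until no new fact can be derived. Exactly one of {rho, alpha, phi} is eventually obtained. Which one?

From chi and omega, Rule 12 gives kappa.
From chi and kappa, Rule 9 gives xi.
xi and omega hold, so psi follows (Rule 13).
From psi, Rule 2 gives phi.
alpha would need epsilon (Rule 10), but epsilon is never established. rho would need nu and xi (Rule 3), but nu is never established.

phi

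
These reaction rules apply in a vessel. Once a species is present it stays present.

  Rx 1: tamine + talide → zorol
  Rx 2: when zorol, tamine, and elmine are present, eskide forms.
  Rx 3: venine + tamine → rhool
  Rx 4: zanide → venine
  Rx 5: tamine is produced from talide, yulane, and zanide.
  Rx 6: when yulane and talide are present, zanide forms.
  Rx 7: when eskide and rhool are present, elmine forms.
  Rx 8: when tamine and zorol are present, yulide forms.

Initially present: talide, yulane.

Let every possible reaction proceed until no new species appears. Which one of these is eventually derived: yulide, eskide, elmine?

yulide

yulane and talide present → zanide forms (Rx 6).
talide, yulane, and zanide present → tamine forms (Rx 5).
tamine and talide present → zorol forms (Rx 1).
tamine and zorol present → yulide forms (Rx 8).
elmine would need eskide and rhool (Rx 7), but eskide never forms. eskide would need zorol, tamine, and elmine (Rx 2), but elmine never forms.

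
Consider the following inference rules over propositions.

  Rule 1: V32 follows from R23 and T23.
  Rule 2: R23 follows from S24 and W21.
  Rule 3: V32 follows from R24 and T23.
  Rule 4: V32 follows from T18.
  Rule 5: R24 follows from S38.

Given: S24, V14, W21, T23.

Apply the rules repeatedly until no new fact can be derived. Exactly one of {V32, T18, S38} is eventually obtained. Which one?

V32

S24 and W21 hold, so R23 follows (Rule 2).
From R23 and T23, Rule 1 gives V32.
No rule produces S38, and it is not given. No rule produces T18, and it is not given.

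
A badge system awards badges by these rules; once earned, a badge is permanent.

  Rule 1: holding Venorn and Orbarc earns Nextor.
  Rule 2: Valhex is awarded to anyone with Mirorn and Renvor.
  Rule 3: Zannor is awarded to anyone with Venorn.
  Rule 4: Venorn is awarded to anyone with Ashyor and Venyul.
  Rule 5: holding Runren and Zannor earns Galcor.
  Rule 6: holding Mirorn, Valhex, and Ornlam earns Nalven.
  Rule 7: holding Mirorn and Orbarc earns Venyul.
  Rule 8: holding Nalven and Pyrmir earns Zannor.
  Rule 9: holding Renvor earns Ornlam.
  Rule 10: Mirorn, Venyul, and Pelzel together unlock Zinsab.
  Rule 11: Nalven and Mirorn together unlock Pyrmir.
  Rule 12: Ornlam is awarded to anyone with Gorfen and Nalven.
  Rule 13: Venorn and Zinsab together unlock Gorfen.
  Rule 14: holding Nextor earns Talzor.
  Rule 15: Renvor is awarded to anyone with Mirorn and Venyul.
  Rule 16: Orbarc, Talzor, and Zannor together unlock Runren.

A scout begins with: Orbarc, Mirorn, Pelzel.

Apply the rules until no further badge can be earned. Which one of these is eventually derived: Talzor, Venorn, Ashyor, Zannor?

With Mirorn and Orbarc, Venyul is earned (Rule 7).
With Mirorn and Venyul, Renvor is earned (Rule 15).
With Renvor, Ornlam is earned (Rule 9).
With Mirorn and Renvor, Valhex is earned (Rule 2).
With Mirorn, Valhex, and Ornlam, Nalven is earned (Rule 6).
With Nalven and Mirorn, Pyrmir is earned (Rule 11).
With Nalven and Pyrmir, Zannor is earned (Rule 8).
No rule produces Ashyor, and it is not given. Talzor would need Nextor (Rule 14), but Nextor is never earned. Venorn would need Ashyor and Venyul (Rule 4), but Ashyor is never earned.

Zannor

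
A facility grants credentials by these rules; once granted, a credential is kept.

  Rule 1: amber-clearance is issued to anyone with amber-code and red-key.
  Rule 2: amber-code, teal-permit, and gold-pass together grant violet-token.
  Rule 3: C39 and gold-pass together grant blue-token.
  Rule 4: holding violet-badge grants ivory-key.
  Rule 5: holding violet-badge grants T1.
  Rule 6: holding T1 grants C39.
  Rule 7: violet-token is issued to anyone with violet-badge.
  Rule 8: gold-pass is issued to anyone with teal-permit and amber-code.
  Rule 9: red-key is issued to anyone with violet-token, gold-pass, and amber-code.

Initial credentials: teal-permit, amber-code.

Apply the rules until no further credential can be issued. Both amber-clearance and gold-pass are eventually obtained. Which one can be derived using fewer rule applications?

gold-pass: Holding teal-permit and amber-code grants gold-pass (Rule 8). [1 rule application]
amber-clearance: Holding teal-permit and amber-code grants gold-pass (Rule 8). Holding amber-code, teal-permit, and gold-pass grants violet-token (Rule 2). Holding violet-token, gold-pass, and amber-code grants red-key (Rule 9). Holding amber-code and red-key grants amber-clearance (Rule 1). [4 rule applications]
gold-pass needs fewer.

gold-pass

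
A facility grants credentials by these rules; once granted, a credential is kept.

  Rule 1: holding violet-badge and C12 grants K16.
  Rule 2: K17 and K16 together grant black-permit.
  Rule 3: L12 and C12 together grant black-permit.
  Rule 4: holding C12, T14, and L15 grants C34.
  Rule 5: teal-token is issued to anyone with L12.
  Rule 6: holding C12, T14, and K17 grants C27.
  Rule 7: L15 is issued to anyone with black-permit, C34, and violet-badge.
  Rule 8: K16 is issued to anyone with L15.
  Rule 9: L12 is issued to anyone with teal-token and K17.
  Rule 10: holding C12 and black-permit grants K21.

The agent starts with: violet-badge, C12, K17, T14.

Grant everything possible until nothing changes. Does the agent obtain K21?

Yes

Holding violet-badge and C12 grants K16 (Rule 1).
Holding K17 and K16 grants black-permit (Rule 2).
Holding C12 and black-permit grants K21 (Rule 10).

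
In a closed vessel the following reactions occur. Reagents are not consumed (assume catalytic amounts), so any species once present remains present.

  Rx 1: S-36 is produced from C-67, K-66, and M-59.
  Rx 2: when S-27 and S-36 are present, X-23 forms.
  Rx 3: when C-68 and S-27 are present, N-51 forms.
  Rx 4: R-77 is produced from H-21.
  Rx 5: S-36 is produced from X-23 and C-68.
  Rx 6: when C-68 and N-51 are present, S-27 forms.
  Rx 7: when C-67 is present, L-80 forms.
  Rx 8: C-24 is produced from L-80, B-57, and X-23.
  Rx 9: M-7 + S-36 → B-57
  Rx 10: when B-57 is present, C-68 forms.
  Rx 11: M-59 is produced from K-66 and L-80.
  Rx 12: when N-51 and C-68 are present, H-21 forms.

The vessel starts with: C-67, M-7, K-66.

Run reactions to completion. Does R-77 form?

R-77 would need H-21 (Rx 4), but H-21 never forms.

No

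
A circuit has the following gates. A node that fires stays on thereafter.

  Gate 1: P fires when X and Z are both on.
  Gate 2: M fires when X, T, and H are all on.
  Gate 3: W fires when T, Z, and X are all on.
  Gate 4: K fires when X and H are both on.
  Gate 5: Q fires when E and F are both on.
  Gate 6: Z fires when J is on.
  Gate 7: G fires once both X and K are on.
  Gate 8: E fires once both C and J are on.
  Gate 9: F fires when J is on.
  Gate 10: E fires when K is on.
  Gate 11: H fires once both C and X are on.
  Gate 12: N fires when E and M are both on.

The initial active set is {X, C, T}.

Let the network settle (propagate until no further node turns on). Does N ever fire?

C and X are on, so H fires (Gate 11).
Gate 2: X, T, and H on → M on.
Gate 4: X and H on → K on.
K is on, so E fires (Gate 10).
E and M are on, so N fires (Gate 12).

Yes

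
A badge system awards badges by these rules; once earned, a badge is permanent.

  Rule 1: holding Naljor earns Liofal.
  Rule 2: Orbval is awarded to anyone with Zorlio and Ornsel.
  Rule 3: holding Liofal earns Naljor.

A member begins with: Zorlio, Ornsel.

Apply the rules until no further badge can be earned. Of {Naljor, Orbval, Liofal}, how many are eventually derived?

1

With Zorlio and Ornsel, Orbval is earned (Rule 2).
Naljor would need Liofal (Rule 3), but Liofal is never earned.
Orbval: reached.
Liofal would need Naljor (Rule 1), but Naljor is never earned.
Reached: Orbval — 1 of the 3.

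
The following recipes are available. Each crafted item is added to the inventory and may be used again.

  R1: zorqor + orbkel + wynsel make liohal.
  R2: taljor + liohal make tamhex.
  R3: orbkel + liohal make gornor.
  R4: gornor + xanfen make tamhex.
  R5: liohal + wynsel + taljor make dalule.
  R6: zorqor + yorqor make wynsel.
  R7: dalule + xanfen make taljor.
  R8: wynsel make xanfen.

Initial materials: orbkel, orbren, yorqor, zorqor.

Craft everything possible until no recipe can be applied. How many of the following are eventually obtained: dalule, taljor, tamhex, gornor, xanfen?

Using R6, zorqor and yorqor make wynsel.
Using R8, wynsel makes xanfen.
Using R1, zorqor, orbkel, and wynsel make liohal.
Using R3, orbkel and liohal make gornor.
gornor + xanfen → tamhex (R4).
dalule would need liohal, wynsel, and taljor (R5), but taljor is never obtained.
taljor would need dalule and xanfen (R7), but dalule is never obtained.
tamhex: reached.
gornor: reached.
xanfen: reached.
Reached: tamhex, gornor, and xanfen — 3 of the 5.

3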